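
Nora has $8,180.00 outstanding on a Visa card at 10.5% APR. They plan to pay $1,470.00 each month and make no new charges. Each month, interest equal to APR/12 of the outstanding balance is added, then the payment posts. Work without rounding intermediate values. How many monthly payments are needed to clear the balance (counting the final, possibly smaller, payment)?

6 payments

Monthly rate r = 10.5%/12 = 0.875% = 0.00875.
Recurrence: B ← B·(1+r) − $1,470.00.
Month 1: interest $71.58; balance after payment $6,781.58.
Month 2: interest $59.34; balance after payment $5,370.91.
Month 3: interest $47.00; balance after payment $3,947.91.
Month 4: interest $34.54; balance after payment $2,512.45.
Month 5: interest $21.98; balance after payment $1,064.44.
Month 6: interest $9.31; balance after payment $0.00.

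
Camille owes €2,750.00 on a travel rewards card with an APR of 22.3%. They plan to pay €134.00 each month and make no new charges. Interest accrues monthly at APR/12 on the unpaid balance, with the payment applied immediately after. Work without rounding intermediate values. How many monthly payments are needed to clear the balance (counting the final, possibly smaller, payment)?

Monthly rate r = 22.3%/12 = 1.85833% = 0.0185833.
Recurrence: B ← B·(1+r) − €134.00.
Month 1: interest €51.10; balance after payment €2,667.10.
Month 2: interest €49.56; balance after payment €2,582.67.
Closed form: n = −ln(1 − rB₀/P)/ln(1+r) = −ln(0.61863)/ln(1.01858) ≈ 26.083, so the balance reaches zero during payment 27.

27 payments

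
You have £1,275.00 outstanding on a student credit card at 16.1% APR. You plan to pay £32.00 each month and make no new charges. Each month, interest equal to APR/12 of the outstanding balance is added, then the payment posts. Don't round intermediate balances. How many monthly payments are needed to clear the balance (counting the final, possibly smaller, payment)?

Monthly rate r = 16.1%/12 = 1.34167% = 0.0134167.
Recurrence: B ← B·(1+r) − £32.00.
Month 1: interest £17.11; balance after payment £1,260.11.
Month 2: interest £16.91; balance after payment £1,245.01.
Closed form: n = −ln(1 − rB₀/P)/ln(1+r) = −ln(0.46543)/ln(1.01342) ≈ 57.385, so the balance reaches zero during payment 58.

58 payments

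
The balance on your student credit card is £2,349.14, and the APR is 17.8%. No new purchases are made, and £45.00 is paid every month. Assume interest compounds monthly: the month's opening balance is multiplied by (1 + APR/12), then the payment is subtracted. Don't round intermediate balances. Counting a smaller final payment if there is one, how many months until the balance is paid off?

Monthly rate r = 17.8%/12 = 1.48333% = 0.0148333.
Recurrence: B ← B·(1+r) − £45.00.
Month 1: interest £34.85; balance after payment £2,338.99.
Month 2: interest £34.69; balance after payment £2,328.68.
Closed form: n = −ln(1 − rB₀/P)/ln(1+r) = −ln(0.22565)/ln(1.01483) ≈ 101.108, so the balance reaches zero during payment 102.

102 months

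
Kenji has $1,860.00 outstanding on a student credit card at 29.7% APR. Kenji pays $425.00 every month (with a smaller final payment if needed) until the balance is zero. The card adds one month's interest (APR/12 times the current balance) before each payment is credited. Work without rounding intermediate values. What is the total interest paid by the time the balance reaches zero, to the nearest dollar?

Monthly rate r = 29.7%/12 = 2.475% = 0.02475.
Payoff takes n = ⌈−ln(1 − rB₀/P)/ln(1+r)⌉ = ⌈4.689⌉ = 5 payments; the last is $294.03.
Total paid = 4·$425.00 + $294.03 = $1,994.03.
Total interest = total paid − principal = $1,994.03 − $1,860.00 = $134.03.

$134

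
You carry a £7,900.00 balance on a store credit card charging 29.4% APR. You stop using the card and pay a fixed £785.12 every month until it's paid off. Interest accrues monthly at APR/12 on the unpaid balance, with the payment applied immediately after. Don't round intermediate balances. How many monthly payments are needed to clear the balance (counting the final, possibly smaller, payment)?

12 payments

Monthly rate r = 29.4%/12 = 2.45% = 0.0245.
Recurrence: B ← B·(1+r) − £785.12.
Month 1: interest £193.55; balance after payment £7,308.43.
Month 2: interest £179.06; balance after payment £6,702.37.
Closed form: n = −ln(1 − rB₀/P)/ln(1+r) = −ln(0.75348)/ln(1.0245) ≈ 11.694, so the balance reaches zero during payment 12.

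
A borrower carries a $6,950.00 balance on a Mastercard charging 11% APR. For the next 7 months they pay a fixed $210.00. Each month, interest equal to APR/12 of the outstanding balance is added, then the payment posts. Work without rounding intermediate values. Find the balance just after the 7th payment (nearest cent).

Monthly rate r = 11%/12 = 0.916667% = 0.00916667.
Each month: B ← B·(1+r) − $210.00.
Month 1: interest $63.71; balance after payment $6,803.71.
Month 2: interest $62.37; balance after payment $6,656.08.
Month 3: interest $61.01; balance after payment $6,507.09.
Month 4: interest $59.65; balance after payment $6,356.74.
Month 5: interest $58.27; balance after payment $6,205.01.
Month 6: interest $56.88; balance after payment $6,051.89.
Month 7: interest $55.48; balance after payment $5,897.36.

$5,897.36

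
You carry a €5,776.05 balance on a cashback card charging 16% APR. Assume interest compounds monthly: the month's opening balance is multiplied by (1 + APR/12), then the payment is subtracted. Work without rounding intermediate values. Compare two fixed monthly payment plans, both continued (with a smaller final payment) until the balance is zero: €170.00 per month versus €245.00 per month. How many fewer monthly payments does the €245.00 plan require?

17 fewer payments

Monthly rate r = 16%/12 = 1.33333% = 0.0133333.
At €170.00/mo: n = ⌈−ln(1 − rB₀/P)/ln(1+r)⌉ = 46 payments (last €94.16); total interest = total paid − €5,776.05 = €1,968.11.
At €245.00/mo: 29 payments (last €120.85); total interest €1,204.80.
Payments saved = 46 − 29 = 17.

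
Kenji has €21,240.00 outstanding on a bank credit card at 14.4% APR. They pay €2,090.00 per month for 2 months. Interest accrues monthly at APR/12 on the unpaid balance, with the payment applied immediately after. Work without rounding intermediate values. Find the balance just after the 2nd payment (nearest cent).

€17,547.74

Monthly rate r = 14.4%/12 = 1.2% = 0.012.
Each month: B ← B·(1+r) − €2,090.00.
Month 1: interest €254.88; balance after payment €19,404.88.
Month 2: interest €232.86; balance after payment €17,547.74.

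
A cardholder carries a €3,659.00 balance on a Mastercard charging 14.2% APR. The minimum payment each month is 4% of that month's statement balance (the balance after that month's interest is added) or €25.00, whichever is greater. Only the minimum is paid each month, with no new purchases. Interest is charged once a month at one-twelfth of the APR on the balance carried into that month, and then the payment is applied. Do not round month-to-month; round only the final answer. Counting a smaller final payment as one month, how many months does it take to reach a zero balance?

91 months

Monthly rate r = 14.2%/12 = 1.18333% = 0.0118333.
While 4% of the post-interest balance exceeds €25.00, each month B ← (B·(1+r))·(1 − 0.04), i.e. B shrinks by the factor (1+r)·0.96 = 0.97136.
This holds for months 1–62. Entering month 63 the balance is €603.86; 4% of the post-interest balance is now below €25.00, so the flat €25.00 minimum applies from here.
From month 63 a fixed €25.00 at rate r clears €603.86 in 29 more payments. Total: 62 + 29 = 91 months.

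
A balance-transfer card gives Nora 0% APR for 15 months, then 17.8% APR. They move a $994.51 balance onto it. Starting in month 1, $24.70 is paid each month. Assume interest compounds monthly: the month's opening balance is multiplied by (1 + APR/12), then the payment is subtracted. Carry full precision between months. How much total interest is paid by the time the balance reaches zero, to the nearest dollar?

Promo months 1–15 at r₀ = 0%/12 = 0; months 16+ at r₁ = 17.8%/12 = 0.0148333.
After month 15 (no interest yet): B = $994.51 − 15·$24.70 = $624.01.
Then at r₁ with $24.70/mo: n₂ = −ln(1 − r₁·B/P)/ln(1+r₁) ≈ 31.89 → 32 more payments.
Total paid = 46·$24.70 + $22.05 = $1,158.25; interest = $1,158.25 − $994.51 = $163.74.

$164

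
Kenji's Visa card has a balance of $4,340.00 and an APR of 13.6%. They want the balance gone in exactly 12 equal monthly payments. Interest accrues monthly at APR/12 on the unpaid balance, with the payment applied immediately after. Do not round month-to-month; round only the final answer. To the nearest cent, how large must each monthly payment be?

Monthly rate r = 13.6%/12 = 1.13333% = 0.0113333.
Level-payment amortization: P = B₀·r / (1 − (1+r)^(−n)) = 4340.00·0.0113333 / (1 − 1.01133^(−12)).
Denominator 1 − (1+r)^(−12) = 0.126489481.
P = 49.1867 / 0.126489481 ≈ 388.86.

$388.86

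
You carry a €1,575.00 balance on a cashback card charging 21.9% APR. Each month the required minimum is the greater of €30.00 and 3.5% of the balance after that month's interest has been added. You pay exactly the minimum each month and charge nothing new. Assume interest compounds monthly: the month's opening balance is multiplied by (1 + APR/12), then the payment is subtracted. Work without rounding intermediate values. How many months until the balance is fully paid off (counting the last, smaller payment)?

Monthly rate r = 21.9%/12 = 1.825% = 0.01825.
While 3.5% of the post-interest balance exceeds €30.00, each month B ← (B·(1+r))·(1 − 0.035), i.e. B shrinks by the factor (1+r)·0.965 = 0.98261.
This holds for months 1–36. Entering month 37 the balance is €837.57; 3.5% of the post-interest balance is now below €30.00, so the flat €30.00 minimum applies from here.
From month 37 a fixed €30.00 at rate r clears €837.57 in 40 more payments. Total: 36 + 40 = 76 months.

76 months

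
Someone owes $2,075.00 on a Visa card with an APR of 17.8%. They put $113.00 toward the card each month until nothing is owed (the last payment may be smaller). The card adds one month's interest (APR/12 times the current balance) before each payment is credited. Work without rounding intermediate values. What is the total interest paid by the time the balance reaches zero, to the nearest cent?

Monthly rate r = 17.8%/12 = 1.48333% = 0.0148333.
Payoff takes n = ⌈−ln(1 − rB₀/P)/ln(1+r)⌉ = ⌈21.595⌉ = 22 payments; the last is $67.48.
Total paid = 21·$113.00 + $67.48 = $2,440.48.
Total interest = total paid − principal = $2,440.48 − $2,075.00 = $365.48.

$365.48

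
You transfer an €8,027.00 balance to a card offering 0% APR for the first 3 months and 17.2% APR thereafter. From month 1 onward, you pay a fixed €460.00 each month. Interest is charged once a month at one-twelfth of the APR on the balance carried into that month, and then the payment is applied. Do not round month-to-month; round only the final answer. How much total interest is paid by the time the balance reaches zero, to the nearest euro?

€855

Promo months 1–3 at r₀ = 0%/12 = 0; months 4+ at r₁ = 17.2%/12 = 0.0143333.
After month 3 (no interest yet): B = €8,027.00 − 3·€460.00 = €6,647.00.
Then at r₁ with €460.00/mo: n₂ = −ln(1 − r₁·B/P)/ln(1+r₁) ≈ 16.31 → 17 more payments.
Total paid = 19·€460.00 + €142.07 = €8,882.07; interest = €8,882.07 − €8,027.00 = €855.07.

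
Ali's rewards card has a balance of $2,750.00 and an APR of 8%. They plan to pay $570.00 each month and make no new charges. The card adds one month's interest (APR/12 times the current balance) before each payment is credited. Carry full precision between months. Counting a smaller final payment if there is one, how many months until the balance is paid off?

Monthly rate r = 8%/12 = 0.666667% = 0.00666667.
Recurrence: B ← B·(1+r) − $570.00.
Month 1: interest $18.33; balance after payment $2,198.33.
Month 2: interest $14.66; balance after payment $1,642.99.
Month 3: interest $10.95; balance after payment $1,083.94.
Month 4: interest $7.23; balance after payment $521.17.
Month 5: interest $3.47; balance after payment $0.00.

5 payments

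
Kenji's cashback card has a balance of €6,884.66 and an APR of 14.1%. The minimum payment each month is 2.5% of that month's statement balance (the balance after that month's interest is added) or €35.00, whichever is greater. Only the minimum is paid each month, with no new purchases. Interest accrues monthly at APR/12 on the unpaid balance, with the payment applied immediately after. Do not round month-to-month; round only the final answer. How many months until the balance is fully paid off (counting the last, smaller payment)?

172 months

Monthly rate r = 14.1%/12 = 1.175% = 0.01175.
While 2.5% of the post-interest balance exceeds €35.00, each month B ← (B·(1+r))·(1 − 0.025), i.e. B shrinks by the factor (1+r)·0.975 = 0.98646.
This holds for months 1–118. Entering month 119 the balance is €1,377.42; 2.5% of the post-interest balance is now below €35.00, so the flat €35.00 minimum applies from here.
From month 119 a fixed €35.00 at rate r clears €1,377.42 in 54 more payments. Total: 118 + 54 = 172 months.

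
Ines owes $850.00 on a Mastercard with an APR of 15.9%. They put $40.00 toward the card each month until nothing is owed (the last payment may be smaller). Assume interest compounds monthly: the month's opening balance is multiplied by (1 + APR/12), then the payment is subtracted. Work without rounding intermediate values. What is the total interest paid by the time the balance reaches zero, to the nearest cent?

Monthly rate r = 15.9%/12 = 1.325% = 0.01325.
Payoff takes n = ⌈−ln(1 − rB₀/P)/ln(1+r)⌉ = ⌈25.122⌉ = 26 payments; the last is $4.90.
Total paid = 25·$40.00 + $4.90 = $1,004.90.
Total interest = total paid − principal = $1,004.90 − $850.00 = $154.90.

$154.90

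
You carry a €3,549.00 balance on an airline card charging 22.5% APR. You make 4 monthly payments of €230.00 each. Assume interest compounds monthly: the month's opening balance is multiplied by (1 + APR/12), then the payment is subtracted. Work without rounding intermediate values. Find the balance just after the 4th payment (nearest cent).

€2,876.56

Monthly rate r = 22.5%/12 = 1.875% = 0.01875.
Each month: B ← B·(1+r) − €230.00.
Month 1: interest €66.54; balance after payment €3,385.54.
Month 2: interest €63.48; balance after payment €3,219.02.
Month 3: interest €60.36; balance after payment €3,049.38.
Month 4: interest €57.18; balance after payment €2,876.56.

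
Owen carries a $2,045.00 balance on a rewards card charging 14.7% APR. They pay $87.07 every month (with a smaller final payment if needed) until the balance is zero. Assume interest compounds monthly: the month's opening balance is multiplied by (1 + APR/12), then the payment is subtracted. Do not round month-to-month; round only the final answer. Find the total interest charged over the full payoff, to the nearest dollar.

Monthly rate r = 14.7%/12 = 1.225% = 0.01225.
Payoff takes n = ⌈−ln(1 − rB₀/P)/ln(1+r)⌉ = ⌈27.865⌉ = 28 payments; the last is $75.40.
Total paid = 27·$87.07 + $75.40 = $2,426.29.
Total interest = total paid − principal = $2,426.29 − $2,045.00 = $381.29.

$381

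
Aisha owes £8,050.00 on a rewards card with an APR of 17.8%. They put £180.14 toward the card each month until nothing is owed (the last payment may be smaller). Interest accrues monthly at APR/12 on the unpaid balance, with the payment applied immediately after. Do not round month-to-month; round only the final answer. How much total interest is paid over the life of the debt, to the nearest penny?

£5,251.96

Monthly rate r = 17.8%/12 = 1.48333% = 0.0148333.
Payoff takes n = ⌈−ln(1 − rB₀/P)/ln(1+r)⌉ = ⌈73.841⌉ = 74 payments; the last is £151.74.
Total paid = 73·£180.14 + £151.74 = £13,301.96.
Total interest = total paid − principal = £13,301.96 − £8,050.00 = £5,251.96.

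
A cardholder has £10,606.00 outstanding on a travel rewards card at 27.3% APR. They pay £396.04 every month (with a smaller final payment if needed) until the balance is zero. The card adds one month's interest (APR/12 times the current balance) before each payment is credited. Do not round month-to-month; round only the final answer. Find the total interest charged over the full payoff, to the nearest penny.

Monthly rate r = 27.3%/12 = 2.275% = 0.02275.
Payoff takes n = ⌈−ln(1 − rB₀/P)/ln(1+r)⌉ = ⌈41.773⌉ = 42 payments; the last is £306.83.
Total paid = 41·£396.04 + £306.83 = £16,544.47.
Total interest = total paid − principal = £16,544.47 − £10,606.00 = £5,938.47.

£5,938.47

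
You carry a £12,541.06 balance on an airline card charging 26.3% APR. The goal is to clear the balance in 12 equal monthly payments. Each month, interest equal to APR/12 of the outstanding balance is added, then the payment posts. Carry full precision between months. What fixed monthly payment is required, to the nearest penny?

Monthly rate r = 26.3%/12 = 2.19167% = 0.0219167.
Level-payment amortization: P = B₀·r / (1 − (1+r)^(−n)) = 12541.06·0.0219167 / (1 − 1.02192^(−12)).
Denominator 1 − (1+r)^(−12) = 0.229071301.
P = 274.858 / 0.229071301 ≈ 1199.88.

£1,199.88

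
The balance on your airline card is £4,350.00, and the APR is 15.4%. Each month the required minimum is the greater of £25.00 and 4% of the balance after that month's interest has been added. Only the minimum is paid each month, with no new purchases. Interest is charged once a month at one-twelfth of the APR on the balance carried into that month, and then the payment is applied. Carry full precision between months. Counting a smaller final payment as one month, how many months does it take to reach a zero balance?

Monthly rate r = 15.4%/12 = 1.28333% = 0.0128333.
While 4% of the post-interest balance exceeds £25.00, each month B ← (B·(1+r))·(1 − 0.04), i.e. B shrinks by the factor (1+r)·0.96 = 0.97232.
This holds for months 1–70. Entering month 71 the balance is £609.73; 4% of the post-interest balance is now below £25.00, so the flat £25.00 minimum applies from here.
From month 71 a fixed £25.00 at rate r clears £609.73 in 30 more payments. Total: 70 + 30 = 100 months.

100 months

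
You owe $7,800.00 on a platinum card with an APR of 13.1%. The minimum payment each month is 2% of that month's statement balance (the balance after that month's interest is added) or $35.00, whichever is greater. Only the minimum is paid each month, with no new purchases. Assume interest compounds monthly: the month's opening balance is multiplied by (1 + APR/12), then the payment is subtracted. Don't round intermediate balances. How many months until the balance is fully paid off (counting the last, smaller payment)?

Monthly rate r = 13.1%/12 = 1.09167% = 0.0109167.
While 2% of the post-interest balance exceeds $35.00, each month B ← (B·(1+r))·(1 − 0.02), i.e. B shrinks by the factor (1+r)·0.98 = 0.9907.
This holds for months 1–162. Entering month 163 the balance is $1,716.35; 2% of the post-interest balance is now below $35.00, so the flat $35.00 minimum applies from here.
From month 163 a fixed $35.00 at rate r clears $1,716.35 in 71 more payments. Total: 162 + 71 = 233 months.

233 months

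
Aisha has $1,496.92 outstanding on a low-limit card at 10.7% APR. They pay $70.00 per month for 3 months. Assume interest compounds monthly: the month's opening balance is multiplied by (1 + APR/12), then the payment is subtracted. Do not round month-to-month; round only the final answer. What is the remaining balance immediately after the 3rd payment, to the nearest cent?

$1,325.44

Monthly rate r = 10.7%/12 = 0.891667% = 0.00891667.
Each month: B ← B·(1+r) − $70.00.
Month 1: interest $13.35; balance after payment $1,440.27.
Month 2: interest $12.84; balance after payment $1,383.11.
Month 3: interest $12.33; balance after payment $1,325.44.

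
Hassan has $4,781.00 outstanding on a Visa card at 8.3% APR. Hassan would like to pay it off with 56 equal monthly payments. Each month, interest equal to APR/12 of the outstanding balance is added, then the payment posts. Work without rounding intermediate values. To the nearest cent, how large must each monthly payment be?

Monthly rate r = 8.3%/12 = 0.691667% = 0.00691667.
Level-payment amortization: P = B₀·r / (1 − (1+r)^(−n)) = 4781.00·0.00691667 / (1 − 1.00692^(−56)).
Denominator 1 − (1+r)^(−56) = 0.320229441.
P = 33.0686 / 0.320229441 ≈ 103.27.

$103.27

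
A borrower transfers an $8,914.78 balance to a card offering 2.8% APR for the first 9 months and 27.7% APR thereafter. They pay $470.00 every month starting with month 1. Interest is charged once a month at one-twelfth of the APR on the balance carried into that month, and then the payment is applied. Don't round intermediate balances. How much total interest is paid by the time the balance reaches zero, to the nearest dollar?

$898

Promo months 1–9 at r₀ = 2.8%/12 = 0.00233333; months 10+ at r₁ = 27.7%/12 = 0.0230833.
After month 9: iterate B ← B·(1+r₀) − $470.00 for 9 months → $4,834.05.
Then at r₁ with $470.00/mo: n₂ = −ln(1 − r₁·B/P)/ln(1+r₁) ≈ 11.88 → 12 more payments.
Total paid = 20·$470.00 + $412.76 = $9,812.76; interest = $9,812.76 − $8,914.78 = $897.98.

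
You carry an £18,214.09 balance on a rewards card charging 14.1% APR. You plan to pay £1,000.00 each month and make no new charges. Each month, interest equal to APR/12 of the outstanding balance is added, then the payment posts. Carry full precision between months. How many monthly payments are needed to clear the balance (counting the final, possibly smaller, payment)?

Monthly rate r = 14.1%/12 = 1.175% = 0.01175.
Recurrence: B ← B·(1+r) − £1,000.00.
Month 1: interest £214.02; balance after payment £17,428.11.
Month 2: interest £204.78; balance after payment £16,632.89.
Closed form: n = −ln(1 − rB₀/P)/ln(1+r) = −ln(0.78598)/ln(1.01175) ≈ 20.615, so the balance reaches zero during payment 21.

21 months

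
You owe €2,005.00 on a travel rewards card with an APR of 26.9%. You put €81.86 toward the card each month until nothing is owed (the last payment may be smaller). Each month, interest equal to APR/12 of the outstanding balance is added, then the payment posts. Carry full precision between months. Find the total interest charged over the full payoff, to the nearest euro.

€936

Monthly rate r = 26.9%/12 = 2.24167% = 0.0224167.
Payoff takes n = ⌈−ln(1 − rB₀/P)/ln(1+r)⌉ = ⌈35.924⌉ = 36 payments; the last is €75.71.
Total paid = 35·€81.86 + €75.71 = €2,940.81.
Total interest = total paid − principal = €2,940.81 − €2,005.00 = €935.81.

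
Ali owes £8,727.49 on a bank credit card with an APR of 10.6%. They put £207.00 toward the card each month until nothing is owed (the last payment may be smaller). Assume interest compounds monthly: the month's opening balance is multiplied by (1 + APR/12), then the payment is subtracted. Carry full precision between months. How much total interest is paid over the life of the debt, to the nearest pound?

£2,239

Monthly rate r = 10.6%/12 = 0.883333% = 0.00883333.
Payoff takes n = ⌈−ln(1 − rB₀/P)/ln(1+r)⌉ = ⌈52.976⌉ = 53 payments; the last is £202.02.
Total paid = 52·£207.00 + £202.02 = £10,966.02.
Total interest = total paid − principal = £10,966.02 − £8,727.49 = £2,238.53.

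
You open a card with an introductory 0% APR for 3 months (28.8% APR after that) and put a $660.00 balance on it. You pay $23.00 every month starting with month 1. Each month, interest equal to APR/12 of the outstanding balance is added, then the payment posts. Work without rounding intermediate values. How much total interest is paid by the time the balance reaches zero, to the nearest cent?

Promo months 1–3 at r₀ = 0%/12 = 0; months 4+ at r₁ = 28.8%/12 = 0.024.
After month 3 (no interest yet): B = $660.00 − 3·$23.00 = $591.00.
Then at r₁ with $23.00/mo: n₂ = −ln(1 − r₁·B/P)/ln(1+r₁) ≈ 40.43 → 41 more payments.
Total paid = 43·$23.00 + $10.02 = $999.02; interest = $999.02 − $660.00 = $339.02.

$339.02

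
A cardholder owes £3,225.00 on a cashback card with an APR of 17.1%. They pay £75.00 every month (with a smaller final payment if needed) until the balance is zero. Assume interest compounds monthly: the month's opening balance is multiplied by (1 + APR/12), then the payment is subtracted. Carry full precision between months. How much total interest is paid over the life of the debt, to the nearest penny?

£1,803.59

Monthly rate r = 17.1%/12 = 1.425% = 0.01425.
Payoff takes n = ⌈−ln(1 − rB₀/P)/ln(1+r)⌉ = ⌈67.048⌉ = 68 payments; the last is £3.59.
Total paid = 67·£75.00 + £3.59 = £5,028.59.
Total interest = total paid − principal = £5,028.59 − £3,225.00 = £1,803.59.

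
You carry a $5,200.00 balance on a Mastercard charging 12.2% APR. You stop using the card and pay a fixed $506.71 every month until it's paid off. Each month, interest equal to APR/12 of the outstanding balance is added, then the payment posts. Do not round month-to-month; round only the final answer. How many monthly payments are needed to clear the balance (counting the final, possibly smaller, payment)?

11 months

Monthly rate r = 12.2%/12 = 1.01667% = 0.0101667.
Recurrence: B ← B·(1+r) − $506.71.
Month 1: interest $52.87; balance after payment $4,746.16.
Month 2: interest $48.25; balance after payment $4,287.70.
Closed form: n = −ln(1 − rB₀/P)/ln(1+r) = −ln(0.89567)/ln(1.01017) ≈ 10.893, so the balance reaches zero during payment 11.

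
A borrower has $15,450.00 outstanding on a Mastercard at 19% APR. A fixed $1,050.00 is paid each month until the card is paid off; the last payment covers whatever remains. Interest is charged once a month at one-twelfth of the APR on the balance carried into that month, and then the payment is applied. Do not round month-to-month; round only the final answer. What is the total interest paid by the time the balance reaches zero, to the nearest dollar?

Monthly rate r = 19%/12 = 1.58333% = 0.0158333.
Payoff takes n = ⌈−ln(1 − rB₀/P)/ln(1+r)⌉ = ⌈16.884⌉ = 17 payments; the last is $929.16.
Total paid = 16·$1,050.00 + $929.16 = $17,729.16.
Total interest = total paid − principal = $17,729.16 − $15,450.00 = $2,279.16.

$2,279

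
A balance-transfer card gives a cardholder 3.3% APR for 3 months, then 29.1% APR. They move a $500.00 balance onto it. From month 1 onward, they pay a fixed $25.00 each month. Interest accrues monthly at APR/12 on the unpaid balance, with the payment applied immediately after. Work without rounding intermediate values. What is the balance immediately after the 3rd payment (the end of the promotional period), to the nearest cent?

$428.93

Promo months 1–3 at r₀ = 3.3%/12 = 0.00275; months 4+ at r₁ = 29.1%/12 = 0.02425.
After month 3: iterate B ← B·(1+r₀) − $25.00 for 3 months → $428.93.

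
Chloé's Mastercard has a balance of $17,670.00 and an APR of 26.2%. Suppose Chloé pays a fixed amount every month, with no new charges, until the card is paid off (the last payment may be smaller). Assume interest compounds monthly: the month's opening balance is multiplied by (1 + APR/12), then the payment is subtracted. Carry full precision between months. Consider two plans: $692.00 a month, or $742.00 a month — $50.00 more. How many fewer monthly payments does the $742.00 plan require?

4 fewer payments

Monthly rate r = 26.2%/12 = 2.18333% = 0.0218333.
At $692.00/mo: n = ⌈−ln(1 − rB₀/P)/ln(1+r)⌉ = 38 payments (last $520.13); total interest = total paid − $17,670.00 = $8,454.13.
At $742.00/mo: 34 payments (last $724.91); total interest $7,540.91.
Payments saved = 38 − 34 = 4.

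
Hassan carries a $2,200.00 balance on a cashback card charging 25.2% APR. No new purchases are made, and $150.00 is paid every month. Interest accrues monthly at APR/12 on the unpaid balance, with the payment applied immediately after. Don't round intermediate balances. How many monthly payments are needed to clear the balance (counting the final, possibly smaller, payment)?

Monthly rate r = 25.2%/12 = 2.1% = 0.021.
Recurrence: B ← B·(1+r) − $150.00.
Month 1: interest $46.20; balance after payment $2,096.20.
Month 2: interest $44.02; balance after payment $1,990.22.
Closed form: n = −ln(1 − rB₀/P)/ln(1+r) = −ln(0.692)/ln(1.021) ≈ 17.715, so the balance reaches zero during payment 18.

18 months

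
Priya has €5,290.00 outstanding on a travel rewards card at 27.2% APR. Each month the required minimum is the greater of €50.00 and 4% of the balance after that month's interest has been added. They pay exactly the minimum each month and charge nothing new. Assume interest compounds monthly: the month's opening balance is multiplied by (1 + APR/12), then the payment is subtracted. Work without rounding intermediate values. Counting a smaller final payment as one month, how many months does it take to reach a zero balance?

Monthly rate r = 27.2%/12 = 2.26667% = 0.0226667.
While 4% of the post-interest balance exceeds €50.00, each month B ← (B·(1+r))·(1 − 0.04), i.e. B shrinks by the factor (1+r)·0.96 = 0.98176.
This holds for months 1–80. Entering month 81 the balance is €1,213.06; 4% of the post-interest balance is now below €50.00, so the flat €50.00 minimum applies from here.
From month 81 a fixed €50.00 at rate r clears €1,213.06 in 36 more payments. Total: 80 + 36 = 116 months.

116 months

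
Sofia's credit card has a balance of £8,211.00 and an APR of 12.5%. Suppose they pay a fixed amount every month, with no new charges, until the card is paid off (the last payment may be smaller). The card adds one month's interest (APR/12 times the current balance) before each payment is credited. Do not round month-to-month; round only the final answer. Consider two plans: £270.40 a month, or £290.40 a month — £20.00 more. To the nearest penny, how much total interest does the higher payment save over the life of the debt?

Monthly rate r = 12.5%/12 = 1.04167% = 0.0104167.
At £270.40/mo: n = ⌈−ln(1 − rB₀/P)/ln(1+r)⌉ = 37 payments (last £188.06); total interest = total paid − £8,211.00 = £1,711.46.
At £290.40/mo: 34 payments (last £194.19); total interest £1,566.39.
Interest saved = £1,711.46 − £1,566.39 = £145.07.

£145.07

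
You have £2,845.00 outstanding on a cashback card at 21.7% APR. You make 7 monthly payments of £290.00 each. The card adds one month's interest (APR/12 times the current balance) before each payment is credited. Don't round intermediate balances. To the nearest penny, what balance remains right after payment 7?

£1,081.76

Monthly rate r = 21.7%/12 = 1.80833% = 0.0180833.
Each month: B ← B·(1+r) − £290.00.
Month 1: interest £51.45; balance after payment £2,606.45.
Month 2: interest £47.13; balance after payment £2,363.58.
Month 3: interest £42.74; balance after payment £2,116.32.
Month 4: interest £38.27; balance after payment £1,864.59.
Month 5: interest £33.72; balance after payment £1,608.31.
Month 6: interest £29.08; balance after payment £1,347.39.
Month 7: interest £24.37; balance after payment £1,081.76.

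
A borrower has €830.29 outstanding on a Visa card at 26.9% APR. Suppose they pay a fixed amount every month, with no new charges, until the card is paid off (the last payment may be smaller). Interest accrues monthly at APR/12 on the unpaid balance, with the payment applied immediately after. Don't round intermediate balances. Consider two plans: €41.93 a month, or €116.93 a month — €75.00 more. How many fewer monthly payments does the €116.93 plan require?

Monthly rate r = 26.9%/12 = 2.24167% = 0.0224167.
At €41.93/mo: n = ⌈−ln(1 − rB₀/P)/ln(1+r)⌉ = 27 payments (last €19.77); total interest = total paid − €830.29 = €279.66.
At €116.93/mo: 8 payments (last €96.12); total interest €84.34.
Payments saved = 27 − 8 = 19.

19 fewer payments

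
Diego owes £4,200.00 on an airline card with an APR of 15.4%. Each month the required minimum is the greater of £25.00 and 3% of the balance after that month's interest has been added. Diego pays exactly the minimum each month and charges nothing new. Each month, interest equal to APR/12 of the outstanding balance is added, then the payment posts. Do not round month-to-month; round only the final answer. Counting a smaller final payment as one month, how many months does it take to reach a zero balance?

Monthly rate r = 15.4%/12 = 1.28333% = 0.0128333.
While 3% of the post-interest balance exceeds £25.00, each month B ← (B·(1+r))·(1 − 0.03), i.e. B shrinks by the factor (1+r)·0.97 = 0.98245.
This holds for months 1–93. Entering month 94 the balance is £809.20; 3% of the post-interest balance is now below £25.00, so the flat £25.00 minimum applies from here.
From month 94 a fixed £25.00 at rate r clears £809.20 in 43 more payments. Total: 93 + 43 = 136 months.

136 months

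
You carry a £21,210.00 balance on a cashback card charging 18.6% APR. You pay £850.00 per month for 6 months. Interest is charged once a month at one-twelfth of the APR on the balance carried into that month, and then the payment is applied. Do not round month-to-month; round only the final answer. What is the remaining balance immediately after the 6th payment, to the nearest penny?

Monthly rate r = 18.6%/12 = 1.55% = 0.0155.
Each month: B ← B·(1+r) − £850.00.
Month 1: interest £328.76; balance after payment £20,688.76.
Month 2: interest £320.68; balance after payment £20,159.43.
Month 3: interest £312.47; balance after payment £19,621.90.
Month 4: interest £304.14; balance after payment £19,076.04.
Month 5: interest £295.68; balance after payment £18,521.72.
Month 6: interest £287.09; balance after payment £17,958.81.

£17,958.81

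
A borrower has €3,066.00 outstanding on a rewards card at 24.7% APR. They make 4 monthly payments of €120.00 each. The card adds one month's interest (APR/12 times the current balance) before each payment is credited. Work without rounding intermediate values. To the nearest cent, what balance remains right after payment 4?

€2,831.31

Monthly rate r = 24.7%/12 = 2.05833% = 0.0205833.
Each month: B ← B·(1+r) − €120.00.
Month 1: interest €63.11; balance after payment €3,009.11.
Month 2: interest €61.94; balance after payment €2,951.05.
Month 3: interest €60.74; balance after payment €2,891.79.
Month 4: interest €59.52; balance after payment €2,831.31.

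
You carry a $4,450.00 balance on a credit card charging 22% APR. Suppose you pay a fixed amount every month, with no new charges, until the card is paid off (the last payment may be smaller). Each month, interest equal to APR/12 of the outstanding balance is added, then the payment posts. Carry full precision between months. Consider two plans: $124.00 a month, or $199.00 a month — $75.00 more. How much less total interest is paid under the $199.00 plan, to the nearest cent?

$1,542.98

Monthly rate r = 22%/12 = 1.83333% = 0.0183333.
At $124.00/mo: n = ⌈−ln(1 − rB₀/P)/ln(1+r)⌉ = 60 payments (last $5.98); total interest = total paid − $4,450.00 = $2,871.98.
At $199.00/mo: 30 payments (last $8.00); total interest $1,329.00.
Interest saved = $2,871.98 − $1,329.00 = $1,542.98.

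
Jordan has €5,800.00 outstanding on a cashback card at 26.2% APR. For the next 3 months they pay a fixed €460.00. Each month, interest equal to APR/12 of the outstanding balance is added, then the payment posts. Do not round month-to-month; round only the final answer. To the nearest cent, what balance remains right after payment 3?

Monthly rate r = 26.2%/12 = 2.18333% = 0.0218333.
Each month: B ← B·(1+r) − €460.00.
Month 1: interest €126.63; balance after payment €5,466.63.
Month 2: interest €119.35; balance after payment €5,125.99.
Month 3: interest €111.92; balance after payment €4,777.91.

€4,777.91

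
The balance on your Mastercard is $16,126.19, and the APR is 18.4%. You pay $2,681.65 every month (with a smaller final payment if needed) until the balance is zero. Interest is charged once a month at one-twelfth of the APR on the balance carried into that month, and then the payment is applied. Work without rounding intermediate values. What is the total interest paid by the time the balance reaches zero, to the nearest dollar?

$927

Monthly rate r = 18.4%/12 = 1.53333% = 0.0153333.
Payoff takes n = ⌈−ln(1 − rB₀/P)/ln(1+r)⌉ = ⌈6.357⌉ = 7 payments; the last is $962.95.
Total paid = 6·$2,681.65 + $962.95 = $17,052.85.
Total interest = total paid − principal = $17,052.85 − $16,126.19 = $926.66.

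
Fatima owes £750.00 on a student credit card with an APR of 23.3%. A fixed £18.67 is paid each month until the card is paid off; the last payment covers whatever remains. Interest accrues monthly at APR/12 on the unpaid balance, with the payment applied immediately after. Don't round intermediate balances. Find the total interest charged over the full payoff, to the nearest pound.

Monthly rate r = 23.3%/12 = 1.94167% = 0.0194167.
Payoff takes n = ⌈−ln(1 − rB₀/P)/ln(1+r)⌉ = ⌈78.734⌉ = 79 payments; the last is £13.74.
Total paid = 78·£18.67 + £13.74 = £1,470.00.
Total interest = total paid − principal = £1,470.00 − £750.00 = £720.00.

£720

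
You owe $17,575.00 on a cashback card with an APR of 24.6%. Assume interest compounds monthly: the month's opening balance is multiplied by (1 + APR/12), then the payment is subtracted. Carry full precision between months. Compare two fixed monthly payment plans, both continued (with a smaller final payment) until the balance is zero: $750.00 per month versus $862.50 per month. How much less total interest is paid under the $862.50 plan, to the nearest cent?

$1,209.17

Monthly rate r = 24.6%/12 = 2.05% = 0.0205.
At $750.00/mo: n = ⌈−ln(1 − rB₀/P)/ln(1+r)⌉ = 33 payments (last $197.26); total interest = total paid − $17,575.00 = $6,622.26.
At $862.50/mo: 27 payments (last $563.09); total interest $5,413.09.
Interest saved = $6,622.26 − $5,413.09 = $1,209.17.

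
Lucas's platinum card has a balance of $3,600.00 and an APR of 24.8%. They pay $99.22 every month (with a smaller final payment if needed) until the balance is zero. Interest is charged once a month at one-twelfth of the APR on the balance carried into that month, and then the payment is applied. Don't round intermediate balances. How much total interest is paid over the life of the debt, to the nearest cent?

Monthly rate r = 24.8%/12 = 2.06667% = 0.0206667.
Payoff takes n = ⌈−ln(1 − rB₀/P)/ln(1+r)⌉ = ⌈67.740⌉ = 68 payments; the last is $73.62.
Total paid = 67·$99.22 + $73.62 = $6,721.36.
Total interest = total paid − principal = $6,721.36 − $3,600.00 = $3,121.36.

$3,121.36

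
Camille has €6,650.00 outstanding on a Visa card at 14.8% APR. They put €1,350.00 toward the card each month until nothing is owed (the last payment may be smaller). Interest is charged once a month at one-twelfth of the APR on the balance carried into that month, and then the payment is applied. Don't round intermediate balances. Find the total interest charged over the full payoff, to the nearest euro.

Monthly rate r = 14.8%/12 = 1.23333% = 0.0123333.
Payoff takes n = ⌈−ln(1 − rB₀/P)/ln(1+r)⌉ = ⌈5.113⌉ = 6 payments; the last is €153.63.
Total paid = 5·€1,350.00 + €153.63 = €6,903.63.
Total interest = total paid − principal = €6,903.63 − €6,650.00 = €253.63.

€254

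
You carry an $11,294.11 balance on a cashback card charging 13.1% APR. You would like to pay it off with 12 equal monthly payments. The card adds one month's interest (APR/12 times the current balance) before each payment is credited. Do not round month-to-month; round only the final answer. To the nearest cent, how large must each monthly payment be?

$1,009.29

Monthly rate r = 13.1%/12 = 1.09167% = 0.0109167.
Level-payment amortization: P = B₀·r / (1 − (1+r)^(−n)) = 11294.11·0.0109167 / (1 − 1.01092^(−12)).
Denominator 1 − (1+r)^(−12) = 0.122159285.
P = 123.294 / 0.122159285 ≈ 1009.29.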